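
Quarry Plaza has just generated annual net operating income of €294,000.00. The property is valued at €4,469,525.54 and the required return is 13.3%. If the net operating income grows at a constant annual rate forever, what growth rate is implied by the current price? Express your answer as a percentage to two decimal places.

P = D₀(1+g)/(r−g) ⇒ P(r−g) = D₀(1+g) ⇒ g(P+D₀) = P·r − D₀
g = (P·r − D₀)/(P + D₀) = (€4,469,525.54×0.133 − €294,000.00) / (€4,469,525.54 + €294,000.00) = 0.063072

6.31%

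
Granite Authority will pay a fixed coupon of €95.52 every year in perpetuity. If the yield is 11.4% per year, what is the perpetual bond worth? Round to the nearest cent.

Level perpetuity: PV = C / r = €95.52 / 0.114 = €837.89

€837.89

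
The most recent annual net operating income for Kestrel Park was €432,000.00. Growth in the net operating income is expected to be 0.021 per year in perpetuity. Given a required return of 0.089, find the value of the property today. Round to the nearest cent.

D₁ = D₀ × (1 + g) = €432,000.00 × 1.021 = €441,072.0000
Growing perpetuity: P = D₁ / (r − g) = €441,072.0000 / (0.089 − 0.021) = €6,486,352.94

€6486352.94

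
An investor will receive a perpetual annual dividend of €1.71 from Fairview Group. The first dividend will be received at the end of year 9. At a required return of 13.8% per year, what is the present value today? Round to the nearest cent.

€4.41

Value at end of year 8: C / r = €1.71 / 0.138 = €12.3913
Discount to today: PV = €12.3913 / (1 + 0.138)^8 = €12.3913 / 2.812795 = €4.41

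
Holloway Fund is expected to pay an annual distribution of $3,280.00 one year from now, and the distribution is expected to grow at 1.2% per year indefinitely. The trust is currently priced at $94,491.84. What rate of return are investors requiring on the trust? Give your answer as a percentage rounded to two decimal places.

4.67%

P = D₁/(r − g) ⇒ r = D₁/P + g = $3,280.0000/$94,491.84 + 0.012 = 0.034712 + 0.012 = 0.046712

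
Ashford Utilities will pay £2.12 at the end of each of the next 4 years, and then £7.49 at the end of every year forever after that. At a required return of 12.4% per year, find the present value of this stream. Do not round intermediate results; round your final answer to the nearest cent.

PV of 4-year annuity: £2.12 × [1 − (1+0.124)^−4] / 0.124 = 6.38531
Perpetuity value at year 4: £7.49 / 0.124 = 60.40323
PV of perpetuity: 60.40323 / (1+0.124)^4 = 37.84381
Total PV = 6.38531 + 37.84381 = 44.22912

£44.23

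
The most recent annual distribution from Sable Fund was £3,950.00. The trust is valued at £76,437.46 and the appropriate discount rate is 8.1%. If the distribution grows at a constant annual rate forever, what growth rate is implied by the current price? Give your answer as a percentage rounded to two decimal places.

2.79%

P = D₀(1+g)/(r−g) ⇒ P(r−g) = D₀(1+g) ⇒ g(P+D₀) = P·r − D₀
g = (P·r − D₀)/(P + D₀) = (£76,437.46×0.081 − £3,950.00) / (£76,437.46 + £3,950.00) = 0.027883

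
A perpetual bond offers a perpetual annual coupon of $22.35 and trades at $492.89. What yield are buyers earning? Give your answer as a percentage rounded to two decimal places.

P = C/r ⇒ r = C/P = $22.35/$492.89 = 0.045345

4.53%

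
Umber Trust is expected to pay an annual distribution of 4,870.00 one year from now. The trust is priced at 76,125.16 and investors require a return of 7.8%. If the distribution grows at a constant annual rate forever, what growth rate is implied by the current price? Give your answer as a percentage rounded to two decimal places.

1.40%

P = D₁/(r−g) ⇒ g = r − D₁/P = 0.078 − 4,870.00/76,125.16 = 0.014026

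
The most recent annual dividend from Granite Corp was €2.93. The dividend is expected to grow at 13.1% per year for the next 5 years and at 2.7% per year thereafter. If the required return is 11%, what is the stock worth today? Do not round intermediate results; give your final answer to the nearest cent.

D_1 = 3.31383
D_2 = 3.74794
D_3 = 4.23892
D_4 = 4.79422
D_5 = 5.42226
Terminal value at year 5: TV = D_5×(1+g_2)/(r−g_2) = 5.56866/0.083 = 67.09235
P_0 = D_1/(1+r)^1 + D_2/(1+r)^2 + D_3/(1+r)^3 + D_4/(1+r)^4 + D_5/(1+r)^5 + TV/(1+r)^5
    = 2.98543 + 3.04191 + 3.09946 + 3.15810 + 3.21785 + 39.81604 = 55.31880

€55.32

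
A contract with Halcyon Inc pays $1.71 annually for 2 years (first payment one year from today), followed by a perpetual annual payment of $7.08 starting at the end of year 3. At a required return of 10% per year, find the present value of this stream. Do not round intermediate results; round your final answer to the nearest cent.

$61.48

PV of 2-year annuity: $1.71 × [1 − (1+0.1)^−2] / 0.1 = 2.96777
Perpetuity value at year 2: $7.08 / 0.1 = 70.80000
PV of perpetuity: 70.80000 / (1+0.1)^2 = 58.51240
Total PV = 2.96777 + 58.51240 = 61.48017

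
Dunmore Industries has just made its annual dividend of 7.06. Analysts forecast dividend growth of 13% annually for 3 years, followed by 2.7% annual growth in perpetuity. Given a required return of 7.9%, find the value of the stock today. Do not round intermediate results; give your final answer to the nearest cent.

D_1 = 7.97780
D_2 = 9.01491
D_3 = 10.18685
Terminal value at year 3: TV = D_3×(1+g_2)/(r−g_2) = 10.46190/0.052 = 201.19034
P_0 = D_1/(1+r)^1 + D_2/(1+r)^2 + D_3/(1+r)^3 + TV/(1+r)^3
    = 7.39370 + 7.74317 + 8.10916 + 160.15585 = 183.40187

183.40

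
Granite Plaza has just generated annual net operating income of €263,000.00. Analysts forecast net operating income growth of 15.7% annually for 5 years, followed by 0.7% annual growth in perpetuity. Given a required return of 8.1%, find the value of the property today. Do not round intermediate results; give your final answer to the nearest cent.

€6646566.04

D_1 = 304291.00000
D_2 = 352064.68700
D_3 = 407338.84286
D_4 = 471291.04119
D_5 = 545283.73465
Terminal value at year 5: TV = D_5×(1+g_2)/(r−g_2) = 549100.72080/0.074 = 7420280.01077
P_0 = D_1/(1+r)^1 + D_2/(1+r)^2 + D_3/(1+r)^3 + D_4/(1+r)^4 + D_5/(1+r)^5 + TV/(1+r)^5
    = 281490.28677 + 301280.53820 + 322462.14866 + 345132.93802 + 369397.60341 + 5026802.52206 = 6646566.03712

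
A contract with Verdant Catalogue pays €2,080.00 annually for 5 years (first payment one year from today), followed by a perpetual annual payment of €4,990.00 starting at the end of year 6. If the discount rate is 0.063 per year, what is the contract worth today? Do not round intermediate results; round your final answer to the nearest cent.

PV of 5-year annuity: €2,080.00 × [1 − (1+0.063)^−5] / 0.063 = 8690.67060
Perpetuity value at year 5: €4,990.00 / 0.063 = 79206.34921
PV of perpetuity: 79206.34921 / (1+0.063)^5 = 58357.09619
Total PV = 8690.67060 + 58357.09619 = 67047.76679

€67047.77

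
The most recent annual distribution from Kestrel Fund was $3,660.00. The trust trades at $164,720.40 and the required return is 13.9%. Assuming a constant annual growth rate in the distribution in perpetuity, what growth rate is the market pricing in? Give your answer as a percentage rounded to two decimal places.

P = D₀(1+g)/(r−g) ⇒ P(r−g) = D₀(1+g) ⇒ g(P+D₀) = P·r − D₀
g = (P·r − D₀)/(P + D₀) = ($164,720.40×0.139 − $3,660.00) / ($164,720.40 + $3,660.00) = 0.114242

11.42%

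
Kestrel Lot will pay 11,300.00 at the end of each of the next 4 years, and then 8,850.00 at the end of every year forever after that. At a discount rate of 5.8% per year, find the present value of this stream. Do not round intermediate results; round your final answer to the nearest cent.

161114.74

PV of 4-year annuity: 11,300.00 × [1 − (1+0.058)^−4] / 0.058 = 39335.68307
Perpetuity value at year 4: 8,850.00 / 0.058 = 152586.20690
PV of perpetuity: 152586.20690 / (1+0.058)^4 = 121779.05688
Total PV = 39335.68307 + 121779.05688 = 161114.73995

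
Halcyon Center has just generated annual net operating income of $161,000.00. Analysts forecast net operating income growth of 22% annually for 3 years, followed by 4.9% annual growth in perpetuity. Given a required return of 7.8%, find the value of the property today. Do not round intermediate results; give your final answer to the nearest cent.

D_1 = 196420.00000
D_2 = 239632.40000
D_3 = 292351.52800
Terminal value at year 3: TV = D_3×(1+g_2)/(r−g_2) = 306676.75287/0.029 = 10575060.44386
P_0 = D_1/(1+r)^1 + D_2/(1+r)^2 + D_3/(1+r)^3 + TV/(1+r)^3
    = 182207.79221 + 206209.18970 + 233372.18129 + 8441635.10942 = 9063424.27261

$9063424.27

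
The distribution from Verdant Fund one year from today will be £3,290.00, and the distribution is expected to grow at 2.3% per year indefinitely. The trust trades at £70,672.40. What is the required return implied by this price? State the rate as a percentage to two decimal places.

6.96%

P = D₁/(r − g) ⇒ r = D₁/P + g = £3,290.0000/£70,672.40 + 0.023 = 0.046553 + 0.023 = 0.069553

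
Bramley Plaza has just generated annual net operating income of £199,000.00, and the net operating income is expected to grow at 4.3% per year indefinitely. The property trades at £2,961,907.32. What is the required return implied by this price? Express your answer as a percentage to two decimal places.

11.31%

D₁ = £199,000.00 × 1.043 = £207,557.0000
P = D₁/(r − g) ⇒ r = D₁/P + g = £207,557.0000/£2,961,907.32 + 0.043 = 0.070075 + 0.043 = 0.113075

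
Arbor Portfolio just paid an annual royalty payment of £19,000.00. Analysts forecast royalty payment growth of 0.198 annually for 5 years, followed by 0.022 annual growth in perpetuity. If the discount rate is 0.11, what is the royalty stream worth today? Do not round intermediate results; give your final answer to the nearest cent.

D_1 = 22762.00000
D_2 = 27268.87600
D_3 = 32668.11345
D_4 = 39136.39991
D_5 = 46885.40709
Terminal value at year 5: TV = D_5×(1+g_2)/(r−g_2) = 47916.88605/0.088 = 544510.06874
P_0 = D_1/(1+r)^1 + D_2/(1+r)^2 + D_3/(1+r)^3 + D_4/(1+r)^4 + D_5/(1+r)^5 + TV/(1+r)^5
    = 20506.30631 + 22132.03149 + 23886.64300 + 25780.35884 + 27824.20711 + 323140.22343 = 443269.77017

£443269.77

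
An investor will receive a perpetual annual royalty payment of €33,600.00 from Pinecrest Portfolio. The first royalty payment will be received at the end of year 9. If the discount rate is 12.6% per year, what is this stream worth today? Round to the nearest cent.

€103195.70

Value at end of year 8: C / r = €33,600.00 / 0.126 = €266,666.6667
Discount to today: PV = €266,666.6667 / (1 + 0.126)^8 = €266,666.6667 / 2.584087 = €103,195.70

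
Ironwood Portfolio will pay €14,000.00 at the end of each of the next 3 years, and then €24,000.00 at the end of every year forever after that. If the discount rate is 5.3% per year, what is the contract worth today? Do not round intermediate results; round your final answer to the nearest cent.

PV of 3-year annuity: €14,000.00 × [1 − (1+0.053)^−3] / 0.053 = 37912.16217
Perpetuity value at year 3: €24,000.00 / 0.053 = 452830.18868
PV of perpetuity: 452830.18868 / (1+0.053)^3 = 387837.91067
Total PV = 37912.16217 + 387837.91067 = 425750.07284

€425750.07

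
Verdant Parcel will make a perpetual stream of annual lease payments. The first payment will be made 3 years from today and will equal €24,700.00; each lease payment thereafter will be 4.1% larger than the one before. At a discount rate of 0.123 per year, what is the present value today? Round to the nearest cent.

Value at end of year 2: C₁ / (r − g) = €24,700.00 / (0.123 − 0.041) = €301,219.5122
Discount to today: PV = €301,219.5122 / (1 + 0.123)^2 = €301,219.5122 / 1.261129 = €238,849.09

€238849.09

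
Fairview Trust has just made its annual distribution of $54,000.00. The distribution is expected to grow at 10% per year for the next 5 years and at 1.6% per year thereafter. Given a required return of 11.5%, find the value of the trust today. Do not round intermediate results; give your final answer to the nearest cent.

$777191.21

D_1 = 59400.00000
D_2 = 65340.00000
D_3 = 71874.00000
D_4 = 79061.40000
D_5 = 86967.54000
Terminal value at year 5: TV = D_5×(1+g_2)/(r−g_2) = 88359.02064/0.099 = 892515.36000
P_0 = D_1/(1+r)^1 + D_2/(1+r)^2 + D_3/(1+r)^3 + D_4/(1+r)^4 + D_5/(1+r)^5 + TV/(1+r)^5
    = 53273.54260 + 52556.85817 + 51849.81524 + 51152.28409 + 50464.13677 + 517894.57534 = 777191.21220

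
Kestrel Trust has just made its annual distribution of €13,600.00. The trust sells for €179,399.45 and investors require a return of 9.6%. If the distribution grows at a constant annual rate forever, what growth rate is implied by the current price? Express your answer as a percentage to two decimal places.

P = D₀(1+g)/(r−g) ⇒ P(r−g) = D₀(1+g) ⇒ g(P+D₀) = P·r − D₀
g = (P·r − D₀)/(P + D₀) = (€179,399.45×0.096 − €13,600.00) / (€179,399.45 + €13,600.00) = 0.018769

1.88%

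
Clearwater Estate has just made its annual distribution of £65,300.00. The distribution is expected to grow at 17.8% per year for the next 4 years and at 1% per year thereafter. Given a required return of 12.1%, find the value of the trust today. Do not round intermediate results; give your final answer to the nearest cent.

D_1 = 76923.40000
D_2 = 90615.76520
D_3 = 106745.37141
D_4 = 125746.04752
Terminal value at year 4: TV = D_4×(1+g_2)/(r−g_2) = 127003.50799/0.111 = 1144175.74767
P_0 = D_1/(1+r)^1 + D_2/(1+r)^2 + D_3/(1+r)^3 + D_4/(1+r)^4 + TV/(1+r)^4
    = 68620.33898 + 72109.50876 + 75776.09395 + 79629.11568 + 724553.21474 = 1020688.27212

£1020688.27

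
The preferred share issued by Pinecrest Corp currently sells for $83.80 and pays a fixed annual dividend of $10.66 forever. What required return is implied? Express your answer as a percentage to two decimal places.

12.72%

P = C/r ⇒ r = C/P = $10.66/$83.80 = 0.127208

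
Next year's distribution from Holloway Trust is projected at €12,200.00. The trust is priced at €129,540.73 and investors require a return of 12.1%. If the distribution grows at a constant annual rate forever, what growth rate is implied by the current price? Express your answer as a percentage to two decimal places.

P = D₁/(r−g) ⇒ g = r − D₁/P = 0.121 − €12,200.00/€129,540.73 = 0.026821

2.68%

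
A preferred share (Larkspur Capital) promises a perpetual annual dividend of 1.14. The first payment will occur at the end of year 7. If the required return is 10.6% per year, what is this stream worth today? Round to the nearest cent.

5.88

Value at end of year 6: C / r = 1.14 / 0.106 = 10.7547
Discount to today: PV = 10.7547 / (1 + 0.106)^6 = 10.7547 / 1.830336 = 5.88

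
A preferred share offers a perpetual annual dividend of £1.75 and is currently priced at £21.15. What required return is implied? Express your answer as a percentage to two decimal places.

P = C/r ⇒ r = C/P = £1.75/£21.15 = 0.082742

8.27%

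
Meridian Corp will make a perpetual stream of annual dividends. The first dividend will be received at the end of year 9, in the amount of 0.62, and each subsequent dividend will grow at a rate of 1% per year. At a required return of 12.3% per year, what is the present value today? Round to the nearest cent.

Value at end of year 8: C₁ / (r − g) = 0.62 / (0.123 − 0.01) = 5.4867
Discount to today: PV = 5.4867 / (1 + 0.123)^8 = 5.4867 / 2.529520 = 2.17

2.17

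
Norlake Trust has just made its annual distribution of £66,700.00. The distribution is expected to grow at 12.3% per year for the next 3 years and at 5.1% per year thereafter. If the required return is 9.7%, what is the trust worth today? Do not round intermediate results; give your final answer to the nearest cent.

£1844631.80

D_1 = 74904.10000
D_2 = 84117.30430
D_3 = 94463.73273
Terminal value at year 3: TV = D_3×(1+g_2)/(r−g_2) = 99281.38310/0.046 = 2158290.93691
P_0 = D_1/(1+r)^1 + D_2/(1+r)^2 + D_3/(1+r)^3 + TV/(1+r)^3
    = 68280.85688 + 69899.18166 + 71555.86235 + 1634895.89856 = 1844631.79945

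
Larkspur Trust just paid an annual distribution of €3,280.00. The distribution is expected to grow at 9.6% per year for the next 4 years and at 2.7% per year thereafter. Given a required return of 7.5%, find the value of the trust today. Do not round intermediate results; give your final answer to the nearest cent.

D_1 = 3594.88000
D_2 = 3939.98848
D_3 = 4318.22737
D_4 = 4732.77720
Terminal value at year 4: TV = D_4×(1+g_2)/(r−g_2) = 4860.56219/0.048 = 101261.71222
P_0 = D_1/(1+r)^1 + D_2/(1+r)^2 + D_3/(1+r)^3 + D_4/(1+r)^4 + TV/(1+r)^4
    = 3344.07442 + 3409.40052 + 3476.00277 + 3543.90608 + 75824.82375 = 89598.20754

€89598.21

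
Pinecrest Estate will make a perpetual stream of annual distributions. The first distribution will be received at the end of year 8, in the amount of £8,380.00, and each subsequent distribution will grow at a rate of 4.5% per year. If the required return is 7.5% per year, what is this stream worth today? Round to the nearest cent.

Value at end of year 7: C₁ / (r − g) = £8,380.00 / (0.075 − 0.045) = £279,333.3333
Discount to today: PV = £279,333.3333 / (1 + 0.075)^7 = £279,333.3333 / 1.659049 = £168,369.54

£168369.54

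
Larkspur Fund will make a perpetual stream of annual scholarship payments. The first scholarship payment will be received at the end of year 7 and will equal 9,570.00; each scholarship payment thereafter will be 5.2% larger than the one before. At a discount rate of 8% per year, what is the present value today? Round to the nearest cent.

Value at end of year 6: C₁ / (r − g) = 9,570.00 / (0.08 − 0.052) = 341,785.7143
Discount to today: PV = 341,785.7143 / (1 + 0.08)^6 = 341,785.7143 / 1.586874 = 215,382.98

215382.98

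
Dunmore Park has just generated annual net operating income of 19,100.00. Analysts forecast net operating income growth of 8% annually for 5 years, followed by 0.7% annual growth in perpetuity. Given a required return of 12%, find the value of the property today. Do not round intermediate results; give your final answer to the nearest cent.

D_1 = 20628.00000
D_2 = 22278.24000
D_3 = 24060.49920
D_4 = 25985.33914
D_5 = 28064.16627
Terminal value at year 5: TV = D_5×(1+g_2)/(r−g_2) = 28260.61543/0.113 = 250093.94187
P_0 = D_1/(1+r)^1 + D_2/(1+r)^2 + D_3/(1+r)^3 + D_4/(1+r)^4 + D_5/(1+r)^5 + TV/(1+r)^5
    = 18417.85714 + 17760.07653 + 17125.78808 + 16514.15279 + 15924.36162 + 141910.01907 = 227652.25524

227652.26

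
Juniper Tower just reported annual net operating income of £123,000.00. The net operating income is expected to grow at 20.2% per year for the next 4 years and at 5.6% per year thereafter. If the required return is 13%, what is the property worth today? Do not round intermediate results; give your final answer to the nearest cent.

£2822724.74

D_1 = 147846.00000
D_2 = 177710.89200
D_3 = 213608.49218
D_4 = 256757.40761
Terminal value at year 4: TV = D_4×(1+g_2)/(r−g_2) = 271135.82243/0.074 = 3663997.60042
P_0 = D_1/(1+r)^1 + D_2/(1+r)^2 + D_3/(1+r)^3 + D_4/(1+r)^4 + TV/(1+r)^4
    = 130837.16814 + 139173.69567 + 148041.40017 + 157474.12655 + 2247198.34651 = 2822724.73705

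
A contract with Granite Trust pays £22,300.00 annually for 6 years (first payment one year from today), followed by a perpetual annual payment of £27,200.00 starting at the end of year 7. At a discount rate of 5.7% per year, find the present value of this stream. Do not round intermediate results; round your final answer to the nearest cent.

PV of 6-year annuity: £22,300.00 × [1 − (1+0.057)^−6] / 0.057 = 110697.57163
Perpetuity value at year 6: £27,200.00 / 0.057 = 477192.98246
PV of perpetuity: 477192.98246 / (1+0.057)^6 = 342171.72917
Total PV = 110697.57163 + 342171.72917 = 452869.30080

£452869.30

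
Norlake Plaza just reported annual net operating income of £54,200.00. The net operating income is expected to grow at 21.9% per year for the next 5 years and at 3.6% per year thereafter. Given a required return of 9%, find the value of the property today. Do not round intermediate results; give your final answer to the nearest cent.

D_1 = 66069.80000
D_2 = 80539.08620
D_3 = 98177.14608
D_4 = 119677.94107
D_5 = 145887.41016
Terminal value at year 5: TV = D_5×(1+g_2)/(r−g_2) = 151139.35693/0.054 = 2798876.98016
P_0 = D_1/(1+r)^1 + D_2/(1+r)^2 + D_3/(1+r)^3 + D_4/(1+r)^4 + D_5/(1+r)^5 + TV/(1+r)^5
    = 60614.49541 + 67788.13753 + 75810.77032 + 84782.87066 + 94816.80673 + 1819077.99580 = 2202891.07645

£2202891.08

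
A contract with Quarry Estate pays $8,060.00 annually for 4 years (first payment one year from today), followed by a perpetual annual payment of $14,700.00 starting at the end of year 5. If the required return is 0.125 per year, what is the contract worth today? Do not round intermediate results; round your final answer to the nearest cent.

$97642.55

PV of 4-year annuity: $8,060.00 × [1 − (1+0.125)^−4] / 0.125 = 24225.45344
Perpetuity value at year 4: $14,700.00 / 0.125 = 117600.00000
PV of perpetuity: 117600.00000 / (1+0.125)^4 = 73417.10105
Total PV = 24225.45344 + 73417.10105 = 97642.55449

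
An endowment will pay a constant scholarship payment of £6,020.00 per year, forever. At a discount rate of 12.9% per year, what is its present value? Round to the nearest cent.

Level perpetuity: PV = C / r = £6,020.00 / 0.129 = £46,666.67

£46666.67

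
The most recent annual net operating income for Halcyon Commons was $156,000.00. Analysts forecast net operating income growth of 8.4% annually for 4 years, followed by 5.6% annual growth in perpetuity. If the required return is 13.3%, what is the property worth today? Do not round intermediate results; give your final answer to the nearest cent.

D_1 = 169104.00000
D_2 = 183308.73600
D_3 = 198706.66982
D_4 = 215398.03009
Terminal value at year 4: TV = D_4×(1+g_2)/(r−g_2) = 227460.31977/0.077 = 2954030.12694
P_0 = D_1/(1+r)^1 + D_2/(1+r)^2 + D_3/(1+r)^3 + D_4/(1+r)^4 + TV/(1+r)^4
    = 149253.30980 + 142798.40055 + 136622.65330 + 130713.99486 + 1792649.07242 = 2352037.43094

$2352037.43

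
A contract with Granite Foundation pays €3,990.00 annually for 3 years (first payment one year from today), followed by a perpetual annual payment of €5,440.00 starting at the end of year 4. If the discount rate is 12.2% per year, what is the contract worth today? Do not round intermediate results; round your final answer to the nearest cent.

PV of 3-year annuity: €3,990.00 × [1 − (1+0.122)^−3] / 0.122 = 9550.46671
Perpetuity value at year 3: €5,440.00 / 0.122 = 44590.16393
PV of perpetuity: 44590.16393 / (1+0.122)^3 = 31568.97624
Total PV = 9550.46671 + 31568.97624 = 41119.44295

€41119.44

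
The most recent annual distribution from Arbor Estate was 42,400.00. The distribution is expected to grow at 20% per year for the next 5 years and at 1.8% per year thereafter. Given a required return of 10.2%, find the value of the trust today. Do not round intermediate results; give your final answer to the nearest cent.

1062471.24

D_1 = 50880.00000
D_2 = 61056.00000
D_3 = 73267.20000
D_4 = 87920.64000
D_5 = 105504.76800
Terminal value at year 5: TV = D_5×(1+g_2)/(r−g_2) = 107403.85382/0.084 = 1278617.30743
P_0 = D_1/(1+r)^1 + D_2/(1+r)^2 + D_3/(1+r)^3 + D_4/(1+r)^4 + D_5/(1+r)^5 + TV/(1+r)^5
    = 46170.59891 + 50276.51424 + 54747.56542 + 59616.22368 + 64917.84793 + 786742.49041 = 1062471.24059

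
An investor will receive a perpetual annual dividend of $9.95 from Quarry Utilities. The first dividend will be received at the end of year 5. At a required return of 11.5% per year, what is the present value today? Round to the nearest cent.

Value at end of year 4: C / r = $9.95 / 0.115 = $86.5217
Discount to today: PV = $86.5217 / (1 + 0.115)^4 = $86.5217 / 1.545608 = $55.98

$55.98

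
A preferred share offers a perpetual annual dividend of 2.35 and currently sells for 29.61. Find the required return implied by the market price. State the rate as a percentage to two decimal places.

P = C/r ⇒ r = C/P = 2.35/29.61 = 0.079365

7.94%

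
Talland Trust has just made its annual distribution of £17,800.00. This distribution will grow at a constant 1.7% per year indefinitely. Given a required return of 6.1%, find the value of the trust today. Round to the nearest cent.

£411422.73

D₁ = D₀ × (1 + g) = £17,800.00 × 1.017 = £18,102.6000
Growing perpetuity: P = D₁ / (r − g) = £18,102.6000 / (0.061 − 0.017) = £411,422.73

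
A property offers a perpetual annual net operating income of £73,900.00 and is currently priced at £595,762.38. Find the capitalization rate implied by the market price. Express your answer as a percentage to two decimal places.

P = C/r ⇒ r = C/P = £73,900.00/£595,762.38 = 0.124043

12.40%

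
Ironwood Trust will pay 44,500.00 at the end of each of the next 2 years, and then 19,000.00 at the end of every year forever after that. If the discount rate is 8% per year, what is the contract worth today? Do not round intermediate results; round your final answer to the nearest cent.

282973.25

PV of 2-year annuity: 44,500.00 × [1 − (1+0.08)^−2] / 0.08 = 79355.28121
Perpetuity value at year 2: 19,000.00 / 0.08 = 237500.00000
PV of perpetuity: 237500.00000 / (1+0.08)^2 = 203617.96982
Total PV = 79355.28121 + 203617.96982 = 282973.25103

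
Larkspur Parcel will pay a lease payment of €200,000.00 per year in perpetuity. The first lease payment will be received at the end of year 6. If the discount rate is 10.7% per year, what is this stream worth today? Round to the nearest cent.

Value at end of year 5: C / r = €200,000.00 / 0.107 = €1,869,158.8785
Discount to today: PV = €1,869,158.8785 / (1 + 0.107)^5 = €1,869,158.8785 / 1.662410 = €1,124,367.06

€1124367.06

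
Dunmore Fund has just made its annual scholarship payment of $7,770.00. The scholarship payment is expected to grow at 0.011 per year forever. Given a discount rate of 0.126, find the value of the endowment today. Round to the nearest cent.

$68308.43

D₁ = D₀ × (1 + g) = $7,770.00 × 1.011 = $7,855.4700
Growing perpetuity: P = D₁ / (r − g) = $7,855.4700 / (0.126 − 0.011) = $68,308.43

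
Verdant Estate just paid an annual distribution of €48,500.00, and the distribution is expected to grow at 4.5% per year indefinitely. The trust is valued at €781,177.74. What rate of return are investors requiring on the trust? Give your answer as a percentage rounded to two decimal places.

10.99%

D₁ = €48,500.00 × 1.045 = €50,682.5000
P = D₁/(r − g) ⇒ r = D₁/P + g = €50,682.5000/€781,177.74 + 0.045 = 0.064880 + 0.045 = 0.109880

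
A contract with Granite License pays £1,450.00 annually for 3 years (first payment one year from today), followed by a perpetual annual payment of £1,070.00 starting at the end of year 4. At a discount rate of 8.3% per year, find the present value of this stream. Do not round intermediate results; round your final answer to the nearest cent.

PV of 3-year annuity: £1,450.00 × [1 − (1+0.083)^−3] / 0.083 = 3716.65477
Perpetuity value at year 3: £1,070.00 / 0.083 = 12891.56627
PV of perpetuity: 12891.56627 / (1+0.083)^3 = 10148.93136
Total PV = 3716.65477 + 10148.93136 = 13865.58614

£13865.59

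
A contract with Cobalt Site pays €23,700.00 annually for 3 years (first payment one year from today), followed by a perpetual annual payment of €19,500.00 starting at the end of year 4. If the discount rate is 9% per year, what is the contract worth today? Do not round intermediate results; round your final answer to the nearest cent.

€227298.10

PV of 3-year annuity: €23,700.00 × [1 − (1+0.09)^−3] / 0.09 = 59991.68358
Perpetuity value at year 3: €19,500.00 / 0.09 = 216666.66667
PV of perpetuity: 216666.66667 / (1+0.09)^3 = 167306.42068
Total PV = 59991.68358 + 167306.42068 = 227298.10426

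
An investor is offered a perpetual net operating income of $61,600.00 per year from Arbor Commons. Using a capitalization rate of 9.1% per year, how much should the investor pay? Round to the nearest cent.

Level perpetuity: PV = C / r = $61,600.00 / 0.091 = $676,923.08

$676923.08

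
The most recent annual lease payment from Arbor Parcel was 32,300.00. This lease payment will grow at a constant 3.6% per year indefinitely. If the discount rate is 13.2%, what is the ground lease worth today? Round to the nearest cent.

D₁ = D₀ × (1 + g) = 32,300.00 × 1.036 = 33,462.8000
Growing perpetuity: P = D₁ / (r − g) = 33,462.8000 / (0.132 − 0.036) = 348,570.83

348570.83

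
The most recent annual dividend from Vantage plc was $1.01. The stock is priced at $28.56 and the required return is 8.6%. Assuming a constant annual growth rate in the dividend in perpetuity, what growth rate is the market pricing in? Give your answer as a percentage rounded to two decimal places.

P = D₀(1+g)/(r−g) ⇒ P(r−g) = D₀(1+g) ⇒ g(P+D₀) = P·r − D₀
g = (P·r − D₀)/(P + D₀) = ($28.56×0.086 − $1.01) / ($28.56 + $1.01) = 0.048906

4.89%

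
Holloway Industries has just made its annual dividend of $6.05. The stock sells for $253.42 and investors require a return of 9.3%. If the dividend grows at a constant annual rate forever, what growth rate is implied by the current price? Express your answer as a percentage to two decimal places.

P = D₀(1+g)/(r−g) ⇒ P(r−g) = D₀(1+g) ⇒ g(P+D₀) = P·r − D₀
g = (P·r − D₀)/(P + D₀) = ($253.42×0.093 − $6.05) / ($253.42 + $6.05) = 0.067515

6.75%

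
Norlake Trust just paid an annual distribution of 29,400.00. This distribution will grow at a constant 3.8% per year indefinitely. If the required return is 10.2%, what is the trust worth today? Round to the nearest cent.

476831.25

D₁ = D₀ × (1 + g) = 29,400.00 × 1.038 = 30,517.2000
Growing perpetuity: P = D₁ / (r − g) = 30,517.2000 / (0.102 − 0.038) = 476,831.25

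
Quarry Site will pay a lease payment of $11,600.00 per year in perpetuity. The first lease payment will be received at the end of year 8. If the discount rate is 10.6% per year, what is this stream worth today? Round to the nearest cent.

Value at end of year 7: C / r = $11,600.00 / 0.106 = $109,433.9623
Discount to today: PV = $109,433.9623 / (1 + 0.106)^7 = $109,433.9623 / 2.024351 = $54,058.78

$54058.78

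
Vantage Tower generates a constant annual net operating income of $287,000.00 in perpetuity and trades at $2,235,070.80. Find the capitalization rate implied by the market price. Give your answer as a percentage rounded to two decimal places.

12.84%

P = C/r ⇒ r = C/P = $287,000.00/$2,235,070.80 = 0.128408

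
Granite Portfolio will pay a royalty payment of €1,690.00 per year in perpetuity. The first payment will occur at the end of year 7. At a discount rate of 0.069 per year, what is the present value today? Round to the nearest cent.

€16412.37

Value at end of year 6: C / r = €1,690.00 / 0.069 = €24,492.7536
Discount to today: PV = €24,492.7536 / (1 + 0.069)^6 = €24,492.7536 / 1.492335 = €16,412.37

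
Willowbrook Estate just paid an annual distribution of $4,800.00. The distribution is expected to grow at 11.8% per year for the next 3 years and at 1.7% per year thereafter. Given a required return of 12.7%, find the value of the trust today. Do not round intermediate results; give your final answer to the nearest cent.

$57494.69

D_1 = 5366.40000
D_2 = 5999.63520
D_3 = 6707.59215
Terminal value at year 3: TV = D_3×(1+g_2)/(r−g_2) = 6821.62122/0.11 = 62014.73837
P_0 = D_1/(1+r)^1 + D_2/(1+r)^2 + D_3/(1+r)^3 + TV/(1+r)^3
    = 4761.66815 + 4723.64240 + 4685.92032 + 43323.46336 = 57494.69423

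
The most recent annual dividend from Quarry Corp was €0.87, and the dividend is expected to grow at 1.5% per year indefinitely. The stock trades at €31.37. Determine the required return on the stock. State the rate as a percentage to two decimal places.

4.31%

D₁ = €0.87 × 1.015 = €0.8831
P = D₁/(r − g) ⇒ r = D₁/P + g = €0.8831/€31.37 + 0.015 = 0.028150 + 0.015 = 0.043150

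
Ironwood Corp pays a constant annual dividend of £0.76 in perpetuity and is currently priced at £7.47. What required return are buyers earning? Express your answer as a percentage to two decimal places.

P = C/r ⇒ r = C/P = £0.76/£7.47 = 0.101740

10.17%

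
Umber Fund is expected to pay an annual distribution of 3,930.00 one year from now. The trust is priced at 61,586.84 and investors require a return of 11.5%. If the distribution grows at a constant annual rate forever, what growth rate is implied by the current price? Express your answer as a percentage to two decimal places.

P = D₁/(r−g) ⇒ g = r − D₁/P = 0.115 − 3,930.00/61,586.84 = 0.051188

5.12%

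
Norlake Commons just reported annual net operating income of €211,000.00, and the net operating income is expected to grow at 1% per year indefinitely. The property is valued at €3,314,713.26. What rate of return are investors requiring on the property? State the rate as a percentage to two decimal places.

D₁ = €211,000.00 × 1.01 = €213,110.0000
P = D₁/(r − g) ⇒ r = D₁/P + g = €213,110.0000/€3,314,713.26 + 0.01 = 0.064292 + 0.01 = 0.074292

7.43%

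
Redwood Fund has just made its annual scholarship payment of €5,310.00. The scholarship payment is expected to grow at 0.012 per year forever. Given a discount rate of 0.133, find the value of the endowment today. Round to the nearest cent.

€44410.91

D₁ = D₀ × (1 + g) = €5,310.00 × 1.012 = €5,373.7200
Growing perpetuity: P = D₁ / (r − g) = €5,373.7200 / (0.133 − 0.012) = €44,410.91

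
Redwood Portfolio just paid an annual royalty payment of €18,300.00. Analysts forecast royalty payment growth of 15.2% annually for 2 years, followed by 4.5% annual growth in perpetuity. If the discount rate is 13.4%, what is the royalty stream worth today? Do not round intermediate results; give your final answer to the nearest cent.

€259222.26

D_1 = 21081.60000
D_2 = 24286.00320
Terminal value at year 2: TV = D_2×(1+g_2)/(r−g_2) = 25378.87334/0.089 = 285155.88027
P_0 = D_1/(1+r)^1 + D_2/(1+r)^2 + TV/(1+r)^2
    = 18590.47619 + 18885.56311 + 221746.21859 = 259222.25789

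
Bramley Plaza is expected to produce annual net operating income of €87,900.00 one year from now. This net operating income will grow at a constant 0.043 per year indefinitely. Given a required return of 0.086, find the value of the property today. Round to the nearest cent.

Growing perpetuity: P = D₁ / (r − g) = €87,900.0000 / (0.086 − 0.043) = €2,044,186.05

€2044186.05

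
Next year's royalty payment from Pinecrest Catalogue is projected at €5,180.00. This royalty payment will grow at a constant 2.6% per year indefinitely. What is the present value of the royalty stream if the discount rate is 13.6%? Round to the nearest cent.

Growing perpetuity: P = D₁ / (r − g) = €5,180.0000 / (0.136 − 0.026) = €47,090.91

€47090.91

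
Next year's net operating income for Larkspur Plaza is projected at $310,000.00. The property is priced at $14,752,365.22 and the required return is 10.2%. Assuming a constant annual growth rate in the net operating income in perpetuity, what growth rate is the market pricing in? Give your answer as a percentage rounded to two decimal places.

8.10%

P = D₁/(r−g) ⇒ g = r − D₁/P = 0.102 − $310,000.00/$14,752,365.22 = 0.080986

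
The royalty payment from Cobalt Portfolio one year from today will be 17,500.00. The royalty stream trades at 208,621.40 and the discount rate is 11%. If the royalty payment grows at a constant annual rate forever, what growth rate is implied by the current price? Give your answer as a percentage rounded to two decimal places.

2.61%

P = D₁/(r−g) ⇒ g = r − D₁/P = 0.11 − 17,500.00/208,621.40 = 0.026116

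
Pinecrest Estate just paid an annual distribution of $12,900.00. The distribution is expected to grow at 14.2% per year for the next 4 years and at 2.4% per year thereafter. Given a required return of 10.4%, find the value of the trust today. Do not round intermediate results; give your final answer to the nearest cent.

$245250.54

D_1 = 14731.80000
D_2 = 16823.71560
D_3 = 19212.68322
D_4 = 21940.88423
Terminal value at year 4: TV = D_4×(1+g_2)/(r−g_2) = 22467.46545/0.08 = 280843.31817
P_0 = D_1/(1+r)^1 + D_2/(1+r)^2 + D_3/(1+r)^3 + D_4/(1+r)^4 + TV/(1+r)^4
    = 13344.02174 + 13803.32684 + 14278.44135 + 14769.90944 + 189054.84078 = 245250.54013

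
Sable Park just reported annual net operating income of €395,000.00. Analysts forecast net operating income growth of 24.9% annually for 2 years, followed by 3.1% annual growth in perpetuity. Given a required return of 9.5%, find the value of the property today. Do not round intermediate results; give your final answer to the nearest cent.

D_1 = 493355.00000
D_2 = 616200.39500
Terminal value at year 2: TV = D_2×(1+g_2)/(r−g_2) = 635302.60724/0.064 = 9926603.23820
P_0 = D_1/(1+r)^1 + D_2/(1+r)^2 + TV/(1+r)^2
    = 450552.51142 + 513917.88745 + 8278895.96814 = 9243366.36701

€9243366.37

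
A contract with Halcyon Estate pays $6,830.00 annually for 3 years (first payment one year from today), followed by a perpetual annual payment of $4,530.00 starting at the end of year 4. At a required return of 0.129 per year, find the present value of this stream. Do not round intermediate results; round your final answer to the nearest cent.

$40556.16

PV of 3-year annuity: $6,830.00 × [1 − (1+0.129)^−3] / 0.129 = 16154.09470
Perpetuity value at year 3: $4,530.00 / 0.129 = 35116.27907
PV of perpetuity: 35116.27907 / (1+0.129)^3 = 24402.06985
Total PV = 16154.09470 + 24402.06985 = 40556.16455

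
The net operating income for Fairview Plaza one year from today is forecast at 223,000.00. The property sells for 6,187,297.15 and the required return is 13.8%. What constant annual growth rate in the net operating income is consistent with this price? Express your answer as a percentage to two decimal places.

10.20%

P = D₁/(r−g) ⇒ g = r − D₁/P = 0.138 − 223,000.00/6,187,297.15 = 0.101958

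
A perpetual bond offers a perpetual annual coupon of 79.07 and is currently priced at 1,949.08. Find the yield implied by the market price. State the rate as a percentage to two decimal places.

4.06%

P = C/r ⇒ r = C/P = 79.07/1,949.08 = 0.040568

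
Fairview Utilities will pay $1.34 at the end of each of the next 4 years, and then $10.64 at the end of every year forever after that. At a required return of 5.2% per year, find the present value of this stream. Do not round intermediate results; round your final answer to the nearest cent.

$171.79

PV of 4-year annuity: $1.34 × [1 − (1+0.052)^−4] / 0.052 = 4.72958
Perpetuity value at year 4: $10.64 / 0.052 = 204.61538
PV of perpetuity: 204.61538 / (1+0.052)^4 = 167.06110
Total PV = 4.72958 + 167.06110 = 171.79068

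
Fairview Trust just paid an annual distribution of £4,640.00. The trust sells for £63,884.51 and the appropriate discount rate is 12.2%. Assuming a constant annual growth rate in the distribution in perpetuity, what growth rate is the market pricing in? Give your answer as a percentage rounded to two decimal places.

4.60%

P = D₀(1+g)/(r−g) ⇒ P(r−g) = D₀(1+g) ⇒ g(P+D₀) = P·r − D₀
g = (P·r − D₀)/(P + D₀) = (£63,884.51×0.122 − £4,640.00) / (£63,884.51 + £4,640.00) = 0.046026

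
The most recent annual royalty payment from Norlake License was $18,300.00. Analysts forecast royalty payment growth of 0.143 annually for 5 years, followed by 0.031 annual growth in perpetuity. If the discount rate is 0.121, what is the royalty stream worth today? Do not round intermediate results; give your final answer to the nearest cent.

D_1 = 20916.90000
D_2 = 23908.01670
D_3 = 27326.86309
D_4 = 31234.60451
D_5 = 35701.15295
Terminal value at year 5: TV = D_5×(1+g_2)/(r−g_2) = 36807.88870/0.09 = 408976.54107
P_0 = D_1/(1+r)^1 + D_2/(1+r)^2 + D_3/(1+r)^3 + D_4/(1+r)^4 + D_5/(1+r)^5 + TV/(1+r)^5
    = 18659.14362 + 19025.33556 + 19398.71413 + 19779.42039 + 20167.59813 + 231031.04078 = 328061.25260

$328061.25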